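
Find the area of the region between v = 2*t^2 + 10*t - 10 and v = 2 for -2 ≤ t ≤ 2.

The difference (2*t^2 + 10*t - 10) - (2) = 2*t^2 + 10*t - 12 changes sign at t = 1 inside [-2, 2], so split the integral there.
∫[-2,1] (2*t^2 + 10*t - 12) dt = -45; the area of that piece is 45.
∫[1,2] (2*t^2 + 10*t - 12) dt = 23/3.
Total area = 45 + 23/3 = 158/3.

158/3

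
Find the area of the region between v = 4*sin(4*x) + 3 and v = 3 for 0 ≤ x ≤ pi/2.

The difference (4*sin(4*x) + 3) - (3) = 4*sin(4*x) changes sign at x = pi/4 inside [0, pi/2], so split the integral there.
∫[0,pi/4] (4*sin(4*x)) dx = 2.
∫[pi/4,pi/2] (4*sin(4*x)) dx = -2; the area of that piece is 2.
Total area = 2 + 2 = 4.

4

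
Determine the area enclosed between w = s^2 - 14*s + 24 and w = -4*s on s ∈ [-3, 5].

164

The difference (s^2 - 14*s + 24) - (-4*s) = s^2 - 10*s + 24 changes sign at s = 4 inside [-3, 5], so split the integral there.
∫[-3,4] (s^2 - 10*s + 24) ds = 490/3.
∫[4,5] (s^2 - 10*s + 24) ds = -2/3; the area of that piece is 2/3.
Total area = 490/3 + 2/3 = 164.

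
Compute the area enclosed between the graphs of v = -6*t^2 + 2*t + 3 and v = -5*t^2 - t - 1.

125/6

Set the curves equal: -6*t^2 + 2*t + 3 = -5*t^2 - t - 1, so -t^2 + 3*t + 4 = 0, which factors as -(t - 4)*(t + 1) = 0. The curves meet at t = -1, 4.
On [-1, 4], v = -6*t^2 + 2*t + 3 is on top; that piece has area ∫[-1,4] (-t^2 + 3*t + 4) dt = 125/6.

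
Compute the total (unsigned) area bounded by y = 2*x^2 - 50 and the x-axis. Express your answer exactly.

The curve meets the x-axis where 2*x^2 - 50 = 0, i.e. 2*(x - 5)*(x + 5) = 0, at x = -5, 5.
On [-5, 5] the curve lies below the axis; ∫[-5,5] (2*x^2 - 50) dx = -1000/3, giving area 1000/3.

1000/3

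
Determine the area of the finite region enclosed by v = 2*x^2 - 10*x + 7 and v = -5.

Set the curves equal: 2*x^2 - 10*x + 7 = -5, so 2*x^2 - 10*x + 12 = 0, which factors as 2*(x - 3)*(x - 2) = 0. The curves meet at x = 2, 3.
On [2, 3], v = -5 is on top; that piece has area ∫[2,3] (-(2*x^2 - 10*x + 12)) dx = 1/3.

1/3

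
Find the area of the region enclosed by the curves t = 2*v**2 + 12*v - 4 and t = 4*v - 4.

64/3

Both boundary curves give t as a function of v, so integrate with respect to v. Setting them equal: 2*v**2 + 8*v = 0, i.e. 2*v*(v + 4) = 0, so they meet at v = -4, 0.
For v in [-4, 0], t = 2*v**2 + 12*v - 4 is on the left; area = ∫[-4,0] (-(2*v**2 + 8*v)) dv = 64/3.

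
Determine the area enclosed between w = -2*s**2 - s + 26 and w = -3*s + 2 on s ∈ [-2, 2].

On [-2, 2], (-2*s**2 - s + 26) - (-3*s + 2) = -2*s**2 + 2*s + 24 is ≥ 0 throughout, so the area is a single integral of |-2*s**2 + 2*s + 24|.
∫[-2,2] (-2*s**2 + 2*s + 24) ds = 256/3.

256/3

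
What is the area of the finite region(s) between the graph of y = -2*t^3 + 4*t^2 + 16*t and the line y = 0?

296/3

The curve meets the t-axis where -2*t^3 + 4*t^2 + 16*t = 0, i.e. -2*t*(t - 4)*(t + 2) = 0, at t = -2, 0, 4.
On [-2, 0] the curve lies below the axis; ∫[-2,0] (-2*t^3 + 4*t^2 + 16*t) dt = -40/3, giving area 40/3.
On [0, 4] the curve lies above the axis; ∫[0,4] (-2*t^3 + 4*t^2 + 16*t) dt = 256/3, giving area 256/3.
Total area = 40/3 + 256/3 = 296/3.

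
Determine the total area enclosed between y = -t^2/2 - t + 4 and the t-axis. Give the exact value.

The curve meets the t-axis where -t^2/2 - t + 4 = 0, i.e. -(t - 2)*(t + 4)/2 = 0, at t = -4, 2.
On [-4, 2] the curve lies above the axis; ∫[-4,2] (-t^2/2 - t + 4) dt = 18, giving area 18.

18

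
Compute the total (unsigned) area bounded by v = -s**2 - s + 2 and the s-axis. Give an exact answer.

9/2

The curve meets the s-axis where -s**2 - s + 2 = 0, i.e. -(s - 1)*(s + 2) = 0, at s = -2, 1.
On [-2, 1] the curve lies above the axis; ∫[-2,1] (-s**2 - s + 2) ds = 9/2, giving area 9/2.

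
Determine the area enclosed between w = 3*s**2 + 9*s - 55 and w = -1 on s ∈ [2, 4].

The difference (3*s**2 + 9*s - 55) - (-1) = 3*s**2 + 9*s - 54 changes sign at s = 3 inside [2, 4], so split the integral there.
∫[2,3] (3*s**2 + 9*s - 54) ds = -25/2; the area of that piece is 25/2.
∫[3,4] (3*s**2 + 9*s - 54) ds = 29/2.
Total area = 25/2 + 29/2 = 27.

27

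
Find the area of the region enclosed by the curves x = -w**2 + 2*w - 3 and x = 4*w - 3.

Both boundary curves give x as a function of w, so integrate with respect to w. Setting them equal: -w**2 - 2*w = 0, i.e. -w*(w + 2) = 0, so they meet at w = -2, 0.
For w in [-2, 0], x = -w**2 + 2*w - 3 is on the right; area = ∫[-2,0] (-w**2 - 2*w) dw = 4/3.

4/3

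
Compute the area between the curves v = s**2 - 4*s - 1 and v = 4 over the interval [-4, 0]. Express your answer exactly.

116/3

The difference (s**2 - 4*s - 1) - (4) = s**2 - 4*s - 5 changes sign at s = -1 inside [-4, 0], so split the integral there.
∫[-4,-1] (s**2 - 4*s - 5) ds = 36.
∫[-1,0] (s**2 - 4*s - 5) ds = -8/3; the area of that piece is 8/3.
Total area = 36 + 8/3 = 116/3.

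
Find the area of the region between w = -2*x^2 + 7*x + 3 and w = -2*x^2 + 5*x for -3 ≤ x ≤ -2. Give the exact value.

2

On [-3, -2], (-2*x^2 + 7*x + 3) - (-2*x^2 + 5*x) = 2*x + 3 is ≤ 0 throughout, so the area is a single integral of |2*x + 3|.
∫[-3,-2] (2*x + 3) dx = -2; the area of that piece is 2.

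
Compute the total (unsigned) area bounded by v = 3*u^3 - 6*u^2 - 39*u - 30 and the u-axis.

The curve meets the u-axis where 3*u^3 - 6*u^2 - 39*u - 30 = 0, i.e. 3*(u - 5)*(u + 1)*(u + 2) = 0, at u = -2, -1, 5.
On [-2, -1] the curve lies above the axis; ∫[-2,-1] (3*u^3 - 6*u^2 - 39*u - 30) du = 13/4, giving area 13/4.
On [-1, 5] the curve lies below the axis; ∫[-1,5] (3*u^3 - 6*u^2 - 39*u - 30) du = -432, giving area 432.
Total area = 13/4 + 432 = 1741/4.

1741/4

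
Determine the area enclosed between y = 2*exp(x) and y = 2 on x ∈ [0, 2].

-6 + 2*exp(2)

On [0, 2], (2*exp(x)) - (2) = 2*exp(x) - 2 is ≥ 0 throughout, so the area is a single integral of |2*exp(x) - 2|.
∫[0,2] (2*exp(x) - 2) dx = -6 + 2*exp(2).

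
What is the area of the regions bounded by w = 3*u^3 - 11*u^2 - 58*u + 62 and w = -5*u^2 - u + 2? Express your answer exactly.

2521/4

Set the curves equal: 3*u^3 - 11*u^2 - 58*u + 62 = -5*u^2 - u + 2, so 3*u^3 - 6*u^2 - 57*u + 60 = 0, which factors as 3*(u - 5)*(u - 1)*(u + 4) = 0. The curves meet at u = -4, 1, 5.
On [-4, 1], w = 3*u^3 - 11*u^2 - 58*u + 62 is on top; that piece has area ∫[-4,1] (3*u^3 - 6*u^2 - 57*u + 60) du = 1625/4.
On [1, 5], w = -5*u^2 - u + 2 is on top; that piece has area ∫[1,5] (-(3*u^3 - 6*u^2 - 57*u + 60)) du = 224.
Total enclosed area = 1625/4 + 224 = 2521/4.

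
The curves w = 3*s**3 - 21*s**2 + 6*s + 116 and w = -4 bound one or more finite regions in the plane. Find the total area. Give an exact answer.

Set the curves equal: 3*s**3 - 21*s**2 + 6*s + 116 = -4, so 3*s**3 - 21*s**2 + 6*s + 120 = 0, which factors as 3*(s - 5)*(s - 4)*(s + 2) = 0. The curves meet at s = -2, 4, 5.
On [-2, 4], w = 3*s**3 - 21*s**2 + 6*s + 116 is on top; that piece has area ∫[-2,4] (3*s**3 - 21*s**2 + 6*s + 120) ds = 432.
On [4, 5], w = -4 is on top; that piece has area ∫[4,5] (-(3*s**3 - 21*s**2 + 6*s + 120)) ds = 13/4.
Total enclosed area = 432 + 13/4 = 1741/4.

1741/4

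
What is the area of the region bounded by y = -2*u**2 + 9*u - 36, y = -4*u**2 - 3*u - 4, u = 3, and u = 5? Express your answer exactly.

On [3, 5], (-2*u**2 + 9*u - 36) - (-4*u**2 - 3*u - 4) = 2*u**2 + 12*u - 32 is ≥ 0 throughout, so the area is a single integral of |2*u**2 + 12*u - 32|.
∫[3,5] (2*u**2 + 12*u - 32) du = 292/3.

292/3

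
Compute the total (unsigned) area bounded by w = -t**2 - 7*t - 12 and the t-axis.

1/6

The curve meets the t-axis where -t**2 - 7*t - 12 = 0, i.e. -(t + 3)*(t + 4) = 0, at t = -4, -3.
On [-4, -3] the curve lies above the axis; ∫[-4,-3] (-t**2 - 7*t - 12) dt = 1/6, giving area 1/6.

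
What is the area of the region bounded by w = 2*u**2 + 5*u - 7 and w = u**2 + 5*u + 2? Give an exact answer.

36

Set the curves equal: 2*u**2 + 5*u - 7 = u**2 + 5*u + 2, so u**2 - 9 = 0, which factors as (u - 3)*(u + 3) = 0. The curves meet at u = -3, 3.
On [-3, 3], w = u**2 + 5*u + 2 is on top; that piece has area ∫[-3,3] (-(u**2 - 9)) du = 36.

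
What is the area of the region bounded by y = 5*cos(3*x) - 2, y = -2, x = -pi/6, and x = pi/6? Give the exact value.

On [-pi/6, pi/6], (5*cos(3*x) - 2) - (-2) = 5*cos(3*x) is ≥ 0 throughout, so the area is a single integral of |5*cos(3*x)|.
∫[-pi/6,pi/6] (5*cos(3*x)) dx = 10/3.

10/3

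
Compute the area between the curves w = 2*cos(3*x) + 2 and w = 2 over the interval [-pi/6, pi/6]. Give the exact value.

On [-pi/6, pi/6], (2*cos(3*x) + 2) - (2) = 2*cos(3*x) is ≥ 0 throughout, so the area is a single integral of |2*cos(3*x)|.
∫[-pi/6,pi/6] (2*cos(3*x)) dx = 4/3.

4/3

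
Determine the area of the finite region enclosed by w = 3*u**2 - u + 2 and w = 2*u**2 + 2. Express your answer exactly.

Set the curves equal: 3*u**2 - u + 2 = 2*u**2 + 2, so u**2 - u = 0, which factors as u*(u - 1) = 0. The curves meet at u = 0, 1.
On [0, 1], w = 2*u**2 + 2 is on top; that piece has area ∫[0,1] (-(u**2 - u)) du = 1/6.

1/6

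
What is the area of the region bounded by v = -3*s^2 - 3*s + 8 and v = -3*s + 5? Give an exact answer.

4

Set the curves equal: -3*s^2 - 3*s + 8 = -3*s + 5, so -3*s^2 + 3 = 0, which factors as -3*(s - 1)*(s + 1) = 0. The curves meet at s = -1, 1.
On [-1, 1], v = -3*s^2 - 3*s + 8 is on top; that piece has area ∫[-1,1] (-3*s^2 + 3) ds = 4.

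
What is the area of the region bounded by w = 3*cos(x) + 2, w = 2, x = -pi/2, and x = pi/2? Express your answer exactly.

6

On [-pi/2, pi/2], (3*cos(x) + 2) - (2) = 3*cos(x) is ≥ 0 throughout, so the area is a single integral of |3*cos(x)|.
∫[-pi/2,pi/2] (3*cos(x)) dx = 6.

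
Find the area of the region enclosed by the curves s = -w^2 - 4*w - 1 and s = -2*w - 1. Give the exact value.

Both boundary curves give s as a function of w, so integrate with respect to w. Setting them equal: -w^2 - 2*w = 0, i.e. -w*(w + 2) = 0, so they meet at w = -2, 0.
For w in [-2, 0], s = -w^2 - 4*w - 1 is on the right; area = ∫[-2,0] (-w^2 - 2*w) dw = 4/3.

4/3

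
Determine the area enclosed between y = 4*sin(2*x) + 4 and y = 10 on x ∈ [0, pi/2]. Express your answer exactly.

-4 + 3*pi

On [0, pi/2], (4*sin(2*x) + 4) - (10) = 4*sin(2*x) - 6 is ≤ 0 throughout, so the area is a single integral of |4*sin(2*x) - 6|.
∫[0,pi/2] (4*sin(2*x) - 6) dx = 4 - 3*pi; the area of that piece is -4 + 3*pi.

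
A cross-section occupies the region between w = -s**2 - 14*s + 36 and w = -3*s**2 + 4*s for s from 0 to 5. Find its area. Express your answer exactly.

The difference (-s**2 - 14*s + 36) - (-3*s**2 + 4*s) = 2*s**2 - 18*s + 36 changes sign at s = 3 inside [0, 5], so split the integral there.
∫[0,3] (2*s**2 - 18*s + 36) ds = 45.
∫[3,5] (2*s**2 - 18*s + 36) ds = -20/3; the area of that piece is 20/3.
Total area = 45 + 20/3 = 155/3.

155/3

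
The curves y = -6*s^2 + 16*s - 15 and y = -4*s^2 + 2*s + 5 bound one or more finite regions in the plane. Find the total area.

Set the curves equal: -6*s^2 + 16*s - 15 = -4*s^2 + 2*s + 5, so -2*s^2 + 14*s - 20 = 0, which factors as -2*(s - 5)*(s - 2) = 0. The curves meet at s = 2, 5.
On [2, 5], y = -6*s^2 + 16*s - 15 is on top; that piece has area ∫[2,5] (-2*s^2 + 14*s - 20) ds = 9.

9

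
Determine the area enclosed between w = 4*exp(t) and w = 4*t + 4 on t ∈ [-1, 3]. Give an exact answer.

-32 - 4*exp(-1) + 4*exp(3)

On [-1, 3], (4*exp(t)) - (4*t + 4) = -4*t + 4*exp(t) - 4 is ≥ 0 throughout, so the area is a single integral of |-4*t + 4*exp(t) - 4|.
∫[-1,3] (-4*t + 4*exp(t) - 4) dt = -32 - 4*exp(-1) + 4*exp(3).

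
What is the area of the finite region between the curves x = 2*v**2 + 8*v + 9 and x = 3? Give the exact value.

Both boundary curves give x as a function of v, so integrate with respect to v. Setting them equal: 2*v**2 + 8*v + 6 = 0, i.e. 2*(v + 1)*(v + 3) = 0, so they meet at v = -3, -1.
For v in [-3, -1], x = 2*v**2 + 8*v + 9 is on the left; area = ∫[-3,-1] (-(2*v**2 + 8*v + 6)) dv = 8/3.

8/3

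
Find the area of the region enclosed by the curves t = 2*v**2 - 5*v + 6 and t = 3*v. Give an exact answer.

Both boundary curves give t as a function of v, so integrate with respect to v. Setting them equal: 2*v**2 - 8*v + 6 = 0, i.e. 2*(v - 3)*(v - 1) = 0, so they meet at v = 1, 3.
For v in [1, 3], t = 2*v**2 - 5*v + 6 is on the left; area = ∫[1,3] (-(2*v**2 - 8*v + 6)) dv = 8/3.

8/3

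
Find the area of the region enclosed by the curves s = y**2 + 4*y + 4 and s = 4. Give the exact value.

Both boundary curves give s as a function of y, so integrate with respect to y. Setting them equal: y**2 + 4*y = 0, i.e. y*(y + 4) = 0, so they meet at y = -4, 0.
For y in [-4, 0], s = y**2 + 4*y + 4 is on the left; area = ∫[-4,0] (-(y**2 + 4*y)) dy = 32/3.

32/3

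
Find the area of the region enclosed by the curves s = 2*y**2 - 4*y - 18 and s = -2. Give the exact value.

Both boundary curves give s as a function of y, so integrate with respect to y. Setting them equal: 2*y**2 - 4*y - 16 = 0, i.e. 2*(y - 4)*(y + 2) = 0, so they meet at y = -2, 4.
For y in [-2, 4], s = 2*y**2 - 4*y - 18 is on the left; area = ∫[-2,4] (-(2*y**2 - 4*y - 16)) dy = 72.

72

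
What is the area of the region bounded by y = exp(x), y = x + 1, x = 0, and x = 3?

On [0, 3], (exp(x)) - (x + 1) = -x + exp(x) - 1 is ≥ 0 throughout, so the area is a single integral of |-x + exp(x) - 1|.
∫[0,3] (-x + exp(x) - 1) dx = -17/2 + exp(3).

-17/2 + exp(3)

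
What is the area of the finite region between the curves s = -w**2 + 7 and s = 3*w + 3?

Both boundary curves give s as a function of w, so integrate with respect to w. Setting them equal: -w**2 - 3*w + 4 = 0, i.e. -(w - 1)*(w + 4) = 0, so they meet at w = -4, 1.
For w in [-4, 1], s = -w**2 + 7 is on the right; area = ∫[-4,1] (-w**2 - 3*w + 4) dw = 125/6.

125/6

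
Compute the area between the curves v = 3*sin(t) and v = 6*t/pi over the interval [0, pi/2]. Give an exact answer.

3 - 3*pi/4

On [0, pi/2], (3*sin(t)) - (6*t/pi) = -6*t/pi + 3*sin(t) is ≥ 0 throughout, so the area is a single integral of |-6*t/pi + 3*sin(t)|.
∫[0,pi/2] (-6*t/pi + 3*sin(t)) dt = 3 - 3*pi/4.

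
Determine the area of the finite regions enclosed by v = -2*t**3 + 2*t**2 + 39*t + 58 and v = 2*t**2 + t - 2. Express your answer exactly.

Set the curves equal: -2*t**3 + 2*t**2 + 39*t + 58 = 2*t**2 + t - 2, so -2*t**3 + 38*t + 60 = 0, which factors as -2*(t - 5)*(t + 2)*(t + 3) = 0. The curves meet at t = -3, -2, 5.
On [-3, -2], v = 2*t**2 + t - 2 is on top; that piece has area ∫[-3,-2] (-(-2*t**3 + 38*t + 60)) dt = 5/2.
On [-2, 5], v = -2*t**3 + 2*t**2 + 39*t + 58 is on top; that piece has area ∫[-2,5] (-2*t**3 + 38*t + 60) dt = 1029/2.
Total enclosed area = 5/2 + 1029/2 = 517.

517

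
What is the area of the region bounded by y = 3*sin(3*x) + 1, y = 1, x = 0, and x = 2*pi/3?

The difference (3*sin(3*x) + 1) - (1) = 3*sin(3*x) changes sign at x = pi/3 inside [0, 2*pi/3], so split the integral there.
∫[0,pi/3] (3*sin(3*x)) dx = 2.
∫[pi/3,2*pi/3] (3*sin(3*x)) dx = -2; the area of that piece is 2.
Total area = 2 + 2 = 4.

4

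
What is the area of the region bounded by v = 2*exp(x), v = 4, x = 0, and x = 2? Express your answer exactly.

The difference (2*exp(x)) - (4) = 2*exp(x) - 4 changes sign at x = log(2) inside [0, 2], so split the integral there.
∫[0,log(2)] (2*exp(x) - 4) dx = 2 - log(16); the area of that piece is -2 + log(16).
∫[log(2),2] (2*exp(x) - 4) dx = -12 + 4*log(2) + 2*exp(2).
Total area = (-2 + log(16)) + (-12 + 4*log(2) + 2*exp(2)) = -14 + 8*log(2) + 2*exp(2).

-14 + 8*log(2) + 2*exp(2)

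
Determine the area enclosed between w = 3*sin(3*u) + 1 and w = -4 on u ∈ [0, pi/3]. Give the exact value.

2 + 5*pi/3

On [0, pi/3], (3*sin(3*u) + 1) - (-4) = 3*sin(3*u) + 5 is ≥ 0 throughout, so the area is a single integral of |3*sin(3*u) + 5|.
∫[0,pi/3] (3*sin(3*u) + 5) du = 2 + 5*pi/3.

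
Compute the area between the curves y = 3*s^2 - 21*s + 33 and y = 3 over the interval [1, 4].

The difference (3*s^2 - 21*s + 33) - (3) = 3*s^2 - 21*s + 30 changes sign at s = 2 inside [1, 4], so split the integral there.
∫[1,2] (3*s^2 - 21*s + 30) ds = 11/2.
∫[2,4] (3*s^2 - 21*s + 30) ds = -10; the area of that piece is 10.
Total area = 11/2 + 10 = 31/2.

31/2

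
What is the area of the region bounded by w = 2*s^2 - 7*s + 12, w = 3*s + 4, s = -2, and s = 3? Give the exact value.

The difference (2*s^2 - 7*s + 12) - (3*s + 4) = 2*s^2 - 10*s + 8 changes sign at s = 1 inside [-2, 3], so split the integral there.
∫[-2,1] (2*s^2 - 10*s + 8) ds = 45.
∫[1,3] (2*s^2 - 10*s + 8) ds = -20/3; the area of that piece is 20/3.
Total area = 45 + 20/3 = 155/3.

155/3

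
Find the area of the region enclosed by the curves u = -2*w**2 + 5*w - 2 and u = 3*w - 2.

1/3

Both boundary curves give u as a function of w, so integrate with respect to w. Setting them equal: -2*w**2 + 2*w = 0, i.e. -2*w*(w - 1) = 0, so they meet at w = 0, 1.
For w in [0, 1], u = -2*w**2 + 5*w - 2 is on the right; area = ∫[0,1] (-2*w**2 + 2*w) dw = 1/3.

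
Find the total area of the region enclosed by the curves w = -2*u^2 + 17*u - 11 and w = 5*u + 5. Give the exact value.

8/3

Set the curves equal: -2*u^2 + 17*u - 11 = 5*u + 5, so -2*u^2 + 12*u - 16 = 0, which factors as -2*(u - 4)*(u - 2) = 0. The curves meet at u = 2, 4.
On [2, 4], w = -2*u^2 + 17*u - 11 is on top; that piece has area ∫[2,4] (-2*u^2 + 12*u - 16) du = 8/3.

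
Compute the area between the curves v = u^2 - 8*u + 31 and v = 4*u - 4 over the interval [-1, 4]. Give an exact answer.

On [-1, 4], (u^2 - 8*u + 31) - (4*u - 4) = u^2 - 12*u + 35 is ≥ 0 throughout, so the area is a single integral of |u^2 - 12*u + 35|.
∫[-1,4] (u^2 - 12*u + 35) du = 320/3.

320/3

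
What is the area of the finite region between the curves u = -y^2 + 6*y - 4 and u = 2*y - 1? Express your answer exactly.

4/3

Both boundary curves give u as a function of y, so integrate with respect to y. Setting them equal: -y^2 + 4*y - 3 = 0, i.e. -(y - 3)*(y - 1) = 0, so they meet at y = 1, 3.
For y in [1, 3], u = -y^2 + 6*y - 4 is on the right; area = ∫[1,3] (-y^2 + 4*y - 3) dy = 4/3.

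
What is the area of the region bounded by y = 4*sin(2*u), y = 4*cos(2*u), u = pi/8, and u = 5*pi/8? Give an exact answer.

On [pi/8, 5*pi/8], (4*sin(2*u)) - (4*cos(2*u)) = 4*sin(2*u) - 4*cos(2*u) is ≥ 0 throughout, so the area is a single integral of |4*sin(2*u) - 4*cos(2*u)|.
∫[pi/8,5*pi/8] (4*sin(2*u) - 4*cos(2*u)) du = 4*sqrt(2).

4*sqrt(2)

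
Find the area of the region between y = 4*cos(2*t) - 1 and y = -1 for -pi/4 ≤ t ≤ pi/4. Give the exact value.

On [-pi/4, pi/4], (4*cos(2*t) - 1) - (-1) = 4*cos(2*t) is ≥ 0 throughout, so the area is a single integral of |4*cos(2*t)|.
∫[-pi/4,pi/4] (4*cos(2*t)) dt = 4.

4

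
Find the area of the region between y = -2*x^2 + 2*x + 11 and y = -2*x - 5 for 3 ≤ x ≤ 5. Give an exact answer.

12

The difference (-2*x^2 + 2*x + 11) - (-2*x - 5) = -2*x^2 + 4*x + 16 changes sign at x = 4 inside [3, 5], so split the integral there.
∫[3,4] (-2*x^2 + 4*x + 16) dx = 16/3.
∫[4,5] (-2*x^2 + 4*x + 16) dx = -20/3; the area of that piece is 20/3.
Total area = 16/3 + 20/3 = 12.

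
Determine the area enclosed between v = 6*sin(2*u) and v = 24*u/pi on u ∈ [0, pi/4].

On [0, pi/4], (6*sin(2*u)) - (24*u/pi) = -24*u/pi + 6*sin(2*u) is ≥ 0 throughout, so the area is a single integral of |-24*u/pi + 6*sin(2*u)|.
∫[0,pi/4] (-24*u/pi + 6*sin(2*u)) du = 3 - 3*pi/4.

3 - 3*pi/4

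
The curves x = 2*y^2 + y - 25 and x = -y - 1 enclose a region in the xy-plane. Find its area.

343/3

Both boundary curves give x as a function of y, so integrate with respect to y. Setting them equal: 2*y^2 + 2*y - 24 = 0, i.e. 2*(y - 3)*(y + 4) = 0, so they meet at y = -4, 3.
For y in [-4, 3], x = 2*y^2 + y - 25 is on the left; area = ∫[-4,3] (-(2*y^2 + 2*y - 24)) dy = 343/3.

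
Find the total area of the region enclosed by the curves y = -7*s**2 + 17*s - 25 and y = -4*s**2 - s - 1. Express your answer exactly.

4

Set the curves equal: -7*s**2 + 17*s - 25 = -4*s**2 - s - 1, so -3*s**2 + 18*s - 24 = 0, which factors as -3*(s - 4)*(s - 2) = 0. The curves meet at s = 2, 4.
On [2, 4], y = -7*s**2 + 17*s - 25 is on top; that piece has area ∫[2,4] (-3*s**2 + 18*s - 24) ds = 4.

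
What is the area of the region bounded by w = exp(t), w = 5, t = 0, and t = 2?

The difference (exp(t)) - (5) = exp(t) - 5 changes sign at t = log(5) inside [0, 2], so split the integral there.
∫[0,log(5)] (exp(t) - 5) dt = 4 - log(3125); the area of that piece is -4 + log(3125).
∫[log(5),2] (exp(t) - 5) dt = -15 + exp(2) + 5*log(5).
Total area = (-4 + log(3125)) + (-15 + exp(2) + 5*log(5)) = -19 + exp(2) + 10*log(5).

-19 + exp(2) + 10*log(5)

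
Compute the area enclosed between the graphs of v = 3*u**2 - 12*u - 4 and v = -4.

Set the curves equal: 3*u**2 - 12*u - 4 = -4, so 3*u**2 - 12*u = 0, which factors as 3*u*(u - 4) = 0. The curves meet at u = 0, 4.
On [0, 4], v = -4 is on top; that piece has area ∫[0,4] (-(3*u**2 - 12*u)) du = 32.

32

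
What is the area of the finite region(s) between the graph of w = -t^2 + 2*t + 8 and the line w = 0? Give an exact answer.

36

The curve meets the t-axis where -t^2 + 2*t + 8 = 0, i.e. -(t - 4)*(t + 2) = 0, at t = -2, 4.
On [-2, 4] the curve lies above the axis; ∫[-2,4] (-t^2 + 2*t + 8) dt = 36, giving area 36.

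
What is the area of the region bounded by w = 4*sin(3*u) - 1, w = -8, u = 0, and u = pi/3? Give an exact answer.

On [0, pi/3], (4*sin(3*u) - 1) - (-8) = 4*sin(3*u) + 7 is ≥ 0 throughout, so the area is a single integral of |4*sin(3*u) + 7|.
∫[0,pi/3] (4*sin(3*u) + 7) du = 8/3 + 7*pi/3.

8/3 + 7*pi/3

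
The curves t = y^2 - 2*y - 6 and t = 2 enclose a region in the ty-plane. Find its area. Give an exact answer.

36

Both boundary curves give t as a function of y, so integrate with respect to y. Setting them equal: y^2 - 2*y - 8 = 0, i.e. (y - 4)*(y + 2) = 0, so they meet at y = -2, 4.
For y in [-2, 4], t = y^2 - 2*y - 6 is on the left; area = ∫[-2,4] (-(y^2 - 2*y - 8)) dy = 36.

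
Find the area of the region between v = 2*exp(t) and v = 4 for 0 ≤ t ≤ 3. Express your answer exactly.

-18 + 8*log(2) + 2*exp(3)

The difference (2*exp(t)) - (4) = 2*exp(t) - 4 changes sign at t = log(2) inside [0, 3], so split the integral there.
∫[0,log(2)] (2*exp(t) - 4) dt = 2 - log(16); the area of that piece is -2 + log(16).
∫[log(2),3] (2*exp(t) - 4) dt = -16 + 4*log(2) + 2*exp(3).
Total area = (-2 + log(16)) + (-16 + 4*log(2) + 2*exp(3)) = -18 + 8*log(2) + 2*exp(3).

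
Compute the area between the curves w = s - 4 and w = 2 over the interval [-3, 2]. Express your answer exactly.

65/2

On [-3, 2], (s - 4) - (2) = s - 6 is ≤ 0 throughout, so the area is a single integral of |s - 6|.
∫[-3,2] (s - 6) ds = -65/2; the area of that piece is 65/2.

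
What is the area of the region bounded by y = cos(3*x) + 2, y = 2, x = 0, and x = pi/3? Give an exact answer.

The difference (cos(3*x) + 2) - (2) = cos(3*x) changes sign at x = pi/6 inside [0, pi/3], so split the integral there.
∫[0,pi/6] (cos(3*x)) dx = 1/3.
∫[pi/6,pi/3] (cos(3*x)) dx = -1/3; the area of that piece is 1/3.
Total area = 1/3 + 1/3 = 2/3.

2/3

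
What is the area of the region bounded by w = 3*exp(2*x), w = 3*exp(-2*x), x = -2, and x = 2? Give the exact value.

The difference (3*exp(2*x)) - (3*exp(-2*x)) = 3*exp(2*x) - 3*exp(-2*x) changes sign at x = 0 inside [-2, 2], so split the integral there.
∫[-2,0] (3*exp(2*x) - 3*exp(-2*x)) dx = -3*exp(4)/2 - 3*exp(-4)/2 + 3; the area of that piece is -3 + 3*exp(-4)/2 + 3*exp(4)/2.
∫[0,2] (3*exp(2*x) - 3*exp(-2*x)) dx = -3 + 3*exp(-4)/2 + 3*exp(4)/2.
Total area = (-3 + 3*exp(-4)/2 + 3*exp(4)/2) + (-3 + 3*exp(-4)/2 + 3*exp(4)/2) = -6 + 3*exp(-4) + 3*exp(4).

-6 + 3*exp(-4) + 3*exp(4)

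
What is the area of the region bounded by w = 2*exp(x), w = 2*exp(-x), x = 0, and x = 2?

-4 + 2*exp(-2) + 2*exp(2)

On [0, 2], (2*exp(x)) - (2*exp(-x)) = 2*exp(x) - 2*exp(-x) is ≥ 0 throughout, so the area is a single integral of |2*exp(x) - 2*exp(-x)|.
∫[0,2] (2*exp(x) - 2*exp(-x)) dx = -4 + 2*exp(-2) + 2*exp(2).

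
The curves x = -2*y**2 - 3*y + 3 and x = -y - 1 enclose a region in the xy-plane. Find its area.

Both boundary curves give x as a function of y, so integrate with respect to y. Setting them equal: -2*y**2 - 2*y + 4 = 0, i.e. -2*(y - 1)*(y + 2) = 0, so they meet at y = -2, 1.
For y in [-2, 1], x = -2*y**2 - 3*y + 3 is on the right; area = ∫[-2,1] (-2*y**2 - 2*y + 4) dy = 9.

9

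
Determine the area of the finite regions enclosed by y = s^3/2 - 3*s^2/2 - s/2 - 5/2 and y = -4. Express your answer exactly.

4

Set the curves equal: s^3/2 - 3*s^2/2 - s/2 - 5/2 = -4, so s^3/2 - 3*s^2/2 - s/2 + 3/2 = 0, which factors as (s - 3)*(s - 1)*(s + 1)/2 = 0. The curves meet at s = -1, 1, 3.
On [-1, 1], y = s^3/2 - 3*s^2/2 - s/2 - 5/2 is on top; that piece has area ∫[-1,1] (s^3/2 - 3*s^2/2 - s/2 + 3/2) ds = 2.
On [1, 3], y = -4 is on top; that piece has area ∫[1,3] (-(s^3/2 - 3*s^2/2 - s/2 + 3/2)) ds = 2.
Total enclosed area = 2 + 2 = 4.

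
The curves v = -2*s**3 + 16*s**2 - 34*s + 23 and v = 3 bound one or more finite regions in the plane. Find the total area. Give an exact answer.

71/3

Set the curves equal: -2*s**3 + 16*s**2 - 34*s + 23 = 3, so -2*s**3 + 16*s**2 - 34*s + 20 = 0, which factors as -2*(s - 5)*(s - 2)*(s - 1) = 0. The curves meet at s = 1, 2, 5.
On [1, 2], v = 3 is on top; that piece has area ∫[1,2] (-(-2*s**3 + 16*s**2 - 34*s + 20)) ds = 7/6.
On [2, 5], v = -2*s**3 + 16*s**2 - 34*s + 23 is on top; that piece has area ∫[2,5] (-2*s**3 + 16*s**2 - 34*s + 20) ds = 45/2.
Total enclosed area = 7/6 + 45/2 = 71/3.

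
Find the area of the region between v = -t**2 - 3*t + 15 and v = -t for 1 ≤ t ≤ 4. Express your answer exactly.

53/3

The difference (-t**2 - 3*t + 15) - (-t) = -t**2 - 2*t + 15 changes sign at t = 3 inside [1, 4], so split the integral there.
∫[1,3] (-t**2 - 2*t + 15) dt = 40/3.
∫[3,4] (-t**2 - 2*t + 15) dt = -13/3; the area of that piece is 13/3.
Total area = 40/3 + 13/3 = 53/3.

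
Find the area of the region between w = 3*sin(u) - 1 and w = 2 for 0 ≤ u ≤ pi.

On [0, pi], (3*sin(u) - 1) - (2) = 3*sin(u) - 3 is ≤ 0 throughout, so the area is a single integral of |3*sin(u) - 3|.
∫[0,pi] (3*sin(u) - 3) du = 6 - 3*pi; the area of that piece is -6 + 3*pi.

-6 + 3*pi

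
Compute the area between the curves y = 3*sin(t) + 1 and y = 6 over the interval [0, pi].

-6 + 5*pi

On [0, pi], (3*sin(t) + 1) - (6) = 3*sin(t) - 5 is ≤ 0 throughout, so the area is a single integral of |3*sin(t) - 5|.
∫[0,pi] (3*sin(t) - 5) dt = 6 - 5*pi; the area of that piece is -6 + 5*pi.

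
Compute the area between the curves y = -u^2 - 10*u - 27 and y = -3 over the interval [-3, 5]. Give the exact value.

968/3

On [-3, 5], (-u^2 - 10*u - 27) - (-3) = -u^2 - 10*u - 24 is ≤ 0 throughout, so the area is a single integral of |-u^2 - 10*u - 24|.
∫[-3,5] (-u^2 - 10*u - 24) du = -968/3; the area of that piece is 968/3.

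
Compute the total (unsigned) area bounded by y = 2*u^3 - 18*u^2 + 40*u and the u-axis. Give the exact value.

The curve meets the u-axis where 2*u^3 - 18*u^2 + 40*u = 0, i.e. 2*u*(u - 5)*(u - 4) = 0, at u = 0, 4, 5.
On [0, 4] the curve lies above the axis; ∫[0,4] (2*u^3 - 18*u^2 + 40*u) du = 64, giving area 64.
On [4, 5] the curve lies below the axis; ∫[4,5] (2*u^3 - 18*u^2 + 40*u) du = -3/2, giving area 3/2.
Total area = 64 + 3/2 = 131/2.

131/2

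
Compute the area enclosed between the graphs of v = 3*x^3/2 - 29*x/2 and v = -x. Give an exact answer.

243/4

Set the curves equal: 3*x^3/2 - 29*x/2 = -x, so 3*x^3/2 - 27*x/2 = 0, which factors as 3*x*(x - 3)*(x + 3)/2 = 0. The curves meet at x = -3, 0, 3.
On [-3, 0], v = 3*x^3/2 - 29*x/2 is on top; that piece has area ∫[-3,0] (3*x^3/2 - 27*x/2) dx = 243/8.
On [0, 3], v = -x is on top; that piece has area ∫[0,3] (-(3*x^3/2 - 27*x/2)) dx = 243/8.
Total enclosed area = 243/8 + 243/8 = 243/4.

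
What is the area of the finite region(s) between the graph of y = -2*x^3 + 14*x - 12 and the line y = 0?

The curve meets the x-axis where -2*x^3 + 14*x - 12 = 0, i.e. -2*(x - 2)*(x - 1)*(x + 3) = 0, at x = -3, 1, 2.
On [-3, 1] the curve lies below the axis; ∫[-3,1] (-2*x^3 + 14*x - 12) dx = -64, giving area 64.
On [1, 2] the curve lies above the axis; ∫[1,2] (-2*x^3 + 14*x - 12) dx = 3/2, giving area 3/2.
Total area = 64 + 3/2 = 131/2.

131/2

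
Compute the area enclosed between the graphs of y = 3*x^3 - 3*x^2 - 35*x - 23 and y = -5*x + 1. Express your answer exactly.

443/2

Set the curves equal: 3*x^3 - 3*x^2 - 35*x - 23 = -5*x + 1, so 3*x^3 - 3*x^2 - 30*x - 24 = 0, which factors as 3*(x - 4)*(x + 1)*(x + 2) = 0. The curves meet at x = -2, -1, 4.
On [-2, -1], y = 3*x^3 - 3*x^2 - 35*x - 23 is on top; that piece has area ∫[-2,-1] (3*x^3 - 3*x^2 - 30*x - 24) dx = 11/4.
On [-1, 4], y = -5*x + 1 is on top; that piece has area ∫[-1,4] (-(3*x^3 - 3*x^2 - 30*x - 24)) dx = 875/4.
Total enclosed area = 11/4 + 875/4 = 443/2.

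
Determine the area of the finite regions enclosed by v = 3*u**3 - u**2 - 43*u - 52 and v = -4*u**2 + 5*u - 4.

863/2

Set the curves equal: 3*u**3 - u**2 - 43*u - 52 = -4*u**2 + 5*u - 4, so 3*u**3 + 3*u**2 - 48*u - 48 = 0, which factors as 3*(u - 4)*(u + 1)*(u + 4) = 0. The curves meet at u = -4, -1, 4.
On [-4, -1], v = 3*u**3 - u**2 - 43*u - 52 is on top; that piece has area ∫[-4,-1] (3*u**3 + 3*u**2 - 48*u - 48) du = 351/4.
On [-1, 4], v = -4*u**2 + 5*u - 4 is on top; that piece has area ∫[-1,4] (-(3*u**3 + 3*u**2 - 48*u - 48)) du = 1375/4.
Total enclosed area = 351/4 + 1375/4 = 863/2.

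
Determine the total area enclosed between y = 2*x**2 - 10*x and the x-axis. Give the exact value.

125/3

The curve meets the x-axis where 2*x**2 - 10*x = 0, i.e. 2*x*(x - 5) = 0, at x = 0, 5.
On [0, 5] the curve lies below the axis; ∫[0,5] (2*x**2 - 10*x) dx = -125/3, giving area 125/3.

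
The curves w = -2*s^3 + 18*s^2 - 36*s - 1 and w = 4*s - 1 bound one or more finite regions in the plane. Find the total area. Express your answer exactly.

Set the curves equal: -2*s^3 + 18*s^2 - 36*s - 1 = 4*s - 1, so -2*s^3 + 18*s^2 - 40*s = 0, which factors as -2*s*(s - 5)*(s - 4) = 0. The curves meet at s = 0, 4, 5.
On [0, 4], w = 4*s - 1 is on top; that piece has area ∫[0,4] (-(-2*s^3 + 18*s^2 - 40*s)) ds = 64.
On [4, 5], w = -2*s^3 + 18*s^2 - 36*s - 1 is on top; that piece has area ∫[4,5] (-2*s^3 + 18*s^2 - 40*s) ds = 3/2.
Total enclosed area = 64 + 3/2 = 131/2.

131/2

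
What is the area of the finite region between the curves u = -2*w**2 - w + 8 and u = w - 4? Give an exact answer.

Both boundary curves give u as a function of w, so integrate with respect to w. Setting them equal: -2*w**2 - 2*w + 12 = 0, i.e. -2*(w - 2)*(w + 3) = 0, so they meet at w = -3, 2.
For w in [-3, 2], u = -2*w**2 - w + 8 is on the right; area = ∫[-3,2] (-2*w**2 - 2*w + 12) dw = 125/3.

125/3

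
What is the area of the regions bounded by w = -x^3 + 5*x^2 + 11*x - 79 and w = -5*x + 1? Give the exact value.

5137/12

Set the curves equal: -x^3 + 5*x^2 + 11*x - 79 = -5*x + 1, so -x^3 + 5*x^2 + 16*x - 80 = 0, which factors as -(x - 5)*(x - 4)*(x + 4) = 0. The curves meet at x = -4, 4, 5.
On [-4, 4], w = -5*x + 1 is on top; that piece has area ∫[-4,4] (-(-x^3 + 5*x^2 + 16*x - 80)) dx = 1280/3.
On [4, 5], w = -x^3 + 5*x^2 + 11*x - 79 is on top; that piece has area ∫[4,5] (-x^3 + 5*x^2 + 16*x - 80) dx = 17/12.
Total enclosed area = 1280/3 + 17/12 = 5137/12.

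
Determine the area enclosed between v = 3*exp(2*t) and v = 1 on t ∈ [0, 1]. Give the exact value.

On [0, 1], (3*exp(2*t)) - (1) = 3*exp(2*t) - 1 is ≥ 0 throughout, so the area is a single integral of |3*exp(2*t) - 1|.
∫[0,1] (3*exp(2*t) - 1) dt = -5/2 + 3*exp(2)/2.

-5/2 + 3*exp(2)/2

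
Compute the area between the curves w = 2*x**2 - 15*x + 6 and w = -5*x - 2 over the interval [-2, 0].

124/3

On [-2, 0], (2*x**2 - 15*x + 6) - (-5*x - 2) = 2*x**2 - 10*x + 8 is ≥ 0 throughout, so the area is a single integral of |2*x**2 - 10*x + 8|.
∫[-2,0] (2*x**2 - 10*x + 8) dx = 124/3.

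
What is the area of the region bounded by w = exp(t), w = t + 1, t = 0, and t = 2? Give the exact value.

-5 + exp(2)

On [0, 2], (exp(t)) - (t + 1) = -t + exp(t) - 1 is ≥ 0 throughout, so the area is a single integral of |-t + exp(t) - 1|.
∫[0,2] (-t + exp(t) - 1) dt = -5 + exp(2).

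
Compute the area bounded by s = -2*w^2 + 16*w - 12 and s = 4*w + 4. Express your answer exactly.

Both boundary curves give s as a function of w, so integrate with respect to w. Setting them equal: -2*w^2 + 12*w - 16 = 0, i.e. -2*(w - 4)*(w - 2) = 0, so they meet at w = 2, 4.
For w in [2, 4], s = -2*w^2 + 16*w - 12 is on the right; area = ∫[2,4] (-2*w^2 + 12*w - 16) dw = 8/3.

8/3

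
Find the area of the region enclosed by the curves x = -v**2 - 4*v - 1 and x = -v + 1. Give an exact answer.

Both boundary curves give x as a function of v, so integrate with respect to v. Setting them equal: -v**2 - 3*v - 2 = 0, i.e. -(v + 1)*(v + 2) = 0, so they meet at v = -2, -1.
For v in [-2, -1], x = -v**2 - 4*v - 1 is on the right; area = ∫[-2,-1] (-v**2 - 3*v - 2) dv = 1/6.

1/6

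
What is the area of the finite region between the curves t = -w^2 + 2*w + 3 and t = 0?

Both boundary curves give t as a function of w, so integrate with respect to w. Setting them equal: -w^2 + 2*w + 3 = 0, i.e. -(w - 3)*(w + 1) = 0, so they meet at w = -1, 3.
For w in [-1, 3], t = -w^2 + 2*w + 3 is on the right; area = ∫[-1,3] (-w^2 + 2*w + 3) dw = 32/3.

32/3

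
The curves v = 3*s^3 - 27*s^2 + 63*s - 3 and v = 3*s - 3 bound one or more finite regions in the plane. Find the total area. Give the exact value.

393/4

Set the curves equal: 3*s^3 - 27*s^2 + 63*s - 3 = 3*s - 3, so 3*s^3 - 27*s^2 + 60*s = 0, which factors as 3*s*(s - 5)*(s - 4) = 0. The curves meet at s = 0, 4, 5.
On [0, 4], v = 3*s^3 - 27*s^2 + 63*s - 3 is on top; that piece has area ∫[0,4] (3*s^3 - 27*s^2 + 60*s) ds = 96.
On [4, 5], v = 3*s - 3 is on top; that piece has area ∫[4,5] (-(3*s^3 - 27*s^2 + 60*s)) ds = 9/4.
Total enclosed area = 96 + 9/4 = 393/4.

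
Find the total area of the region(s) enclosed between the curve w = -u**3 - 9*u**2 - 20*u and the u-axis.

The curve meets the u-axis where -u**3 - 9*u**2 - 20*u = 0, i.e. -u*(u + 4)*(u + 5) = 0, at u = -5, -4, 0.
On [-5, -4] the curve lies below the axis; ∫[-5,-4] (-u**3 - 9*u**2 - 20*u) du = -3/4, giving area 3/4.
On [-4, 0] the curve lies above the axis; ∫[-4,0] (-u**3 - 9*u**2 - 20*u) du = 32, giving area 32.
Total area = 3/4 + 32 = 131/4.

131/4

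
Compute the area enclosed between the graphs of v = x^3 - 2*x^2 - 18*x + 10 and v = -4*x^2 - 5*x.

Set the curves equal: x^3 - 2*x^2 - 18*x + 10 = -4*x^2 - 5*x, so x^3 + 2*x^2 - 13*x + 10 = 0, which factors as (x - 2)*(x - 1)*(x + 5) = 0. The curves meet at x = -5, 1, 2.
On [-5, 1], v = x^3 - 2*x^2 - 18*x + 10 is on top; that piece has area ∫[-5,1] (x^3 + 2*x^2 - 13*x + 10) dx = 144.
On [1, 2], v = -4*x^2 - 5*x is on top; that piece has area ∫[1,2] (-(x^3 + 2*x^2 - 13*x + 10)) dx = 13/12.
Total enclosed area = 144 + 13/12 = 1741/12.

1741/12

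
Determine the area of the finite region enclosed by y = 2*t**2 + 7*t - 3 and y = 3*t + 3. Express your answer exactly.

64/3

Set the curves equal: 2*t**2 + 7*t - 3 = 3*t + 3, so 2*t**2 + 4*t - 6 = 0, which factors as 2*(t - 1)*(t + 3) = 0. The curves meet at t = -3, 1.
On [-3, 1], y = 3*t + 3 is on top; that piece has area ∫[-3,1] (-(2*t**2 + 4*t - 6)) dt = 64/3.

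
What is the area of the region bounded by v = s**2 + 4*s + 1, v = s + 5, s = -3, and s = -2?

On [-3, -2], (s**2 + 4*s + 1) - (s + 5) = s**2 + 3*s - 4 is ≤ 0 throughout, so the area is a single integral of |s**2 + 3*s - 4|.
∫[-3,-2] (s**2 + 3*s - 4) ds = -31/6; the area of that piece is 31/6.

31/6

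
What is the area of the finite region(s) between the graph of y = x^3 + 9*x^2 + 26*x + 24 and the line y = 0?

1/2

The curve meets the x-axis where x^3 + 9*x^2 + 26*x + 24 = 0, i.e. (x + 2)*(x + 3)*(x + 4) = 0, at x = -4, -3, -2.
On [-4, -3] the curve lies above the axis; ∫[-4,-3] (x^3 + 9*x^2 + 26*x + 24) dx = 1/4, giving area 1/4.
On [-3, -2] the curve lies below the axis; ∫[-3,-2] (x^3 + 9*x^2 + 26*x + 24) dx = -1/4, giving area 1/4.
Total area = 1/4 + 1/4 = 1/2.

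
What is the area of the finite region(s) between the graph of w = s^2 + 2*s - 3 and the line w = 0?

32/3

The curve meets the s-axis where s^2 + 2*s - 3 = 0, i.e. (s - 1)*(s + 3) = 0, at s = -3, 1.
On [-3, 1] the curve lies below the axis; ∫[-3,1] (s^2 + 2*s - 3) ds = -32/3, giving area 32/3.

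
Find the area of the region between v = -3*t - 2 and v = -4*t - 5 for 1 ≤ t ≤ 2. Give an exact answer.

On [1, 2], (-3*t - 2) - (-4*t - 5) = t + 3 is ≥ 0 throughout, so the area is a single integral of |t + 3|.
∫[1,2] (t + 3) dt = 9/2.

9/2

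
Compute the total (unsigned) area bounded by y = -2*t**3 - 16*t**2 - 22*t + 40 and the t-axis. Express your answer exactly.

443/3

The curve meets the t-axis where -2*t**3 - 16*t**2 - 22*t + 40 = 0, i.e. -2*(t - 1)*(t + 4)*(t + 5) = 0, at t = -5, -4, 1.
On [-5, -4] the curve lies below the axis; ∫[-5,-4] (-2*t**3 - 16*t**2 - 22*t + 40) dt = -11/6, giving area 11/6.
On [-4, 1] the curve lies above the axis; ∫[-4,1] (-2*t**3 - 16*t**2 - 22*t + 40) dt = 875/6, giving area 875/6.
Total area = 11/6 + 875/6 = 443/3.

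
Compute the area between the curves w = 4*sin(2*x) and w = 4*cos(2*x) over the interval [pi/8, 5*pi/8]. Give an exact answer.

On [pi/8, 5*pi/8], (4*sin(2*x)) - (4*cos(2*x)) = 4*sin(2*x) - 4*cos(2*x) is ≥ 0 throughout, so the area is a single integral of |4*sin(2*x) - 4*cos(2*x)|.
∫[pi/8,5*pi/8] (4*sin(2*x) - 4*cos(2*x)) dx = 4*sqrt(2).

4*sqrt(2)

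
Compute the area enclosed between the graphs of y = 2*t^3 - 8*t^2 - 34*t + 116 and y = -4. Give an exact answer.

Set the curves equal: 2*t^3 - 8*t^2 - 34*t + 116 = -4, so 2*t^3 - 8*t^2 - 34*t + 120 = 0, which factors as 2*(t - 5)*(t - 3)*(t + 4) = 0. The curves meet at t = -4, 3, 5.
On [-4, 3], y = 2*t^3 - 8*t^2 - 34*t + 116 is on top; that piece has area ∫[-4,3] (2*t^3 - 8*t^2 - 34*t + 120) dt = 3773/6.
On [3, 5], y = -4 is on top; that piece has area ∫[3,5] (-(2*t^3 - 8*t^2 - 34*t + 120)) dt = 64/3.
Total enclosed area = 3773/6 + 64/3 = 3901/6.

3901/6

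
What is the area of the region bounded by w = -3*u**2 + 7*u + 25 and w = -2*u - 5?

343/2

Set the curves equal: -3*u**2 + 7*u + 25 = -2*u - 5, so -3*u**2 + 9*u + 30 = 0, which factors as -3*(u - 5)*(u + 2) = 0. The curves meet at u = -2, 5.
On [-2, 5], w = -3*u**2 + 7*u + 25 is on top; that piece has area ∫[-2,5] (-3*u**2 + 9*u + 30) du = 343/2.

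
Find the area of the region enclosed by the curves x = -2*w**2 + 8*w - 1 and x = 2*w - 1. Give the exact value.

9

Both boundary curves give x as a function of w, so integrate with respect to w. Setting them equal: -2*w**2 + 6*w = 0, i.e. -2*w*(w - 3) = 0, so they meet at w = 0, 3.
For w in [0, 3], x = -2*w**2 + 8*w - 1 is on the right; area = ∫[0,3] (-2*w**2 + 6*w) dw = 9.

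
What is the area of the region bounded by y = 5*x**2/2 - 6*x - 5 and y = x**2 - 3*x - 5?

Set the curves equal: 5*x**2/2 - 6*x - 5 = x**2 - 3*x - 5, so 3*x**2/2 - 3*x = 0, which factors as 3*x*(x - 2)/2 = 0. The curves meet at x = 0, 2.
On [0, 2], y = x**2 - 3*x - 5 is on top; that piece has area ∫[0,2] (-(3*x**2/2 - 3*x)) dx = 2.

2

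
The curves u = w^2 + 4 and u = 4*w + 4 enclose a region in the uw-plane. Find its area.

Both boundary curves give u as a function of w, so integrate with respect to w. Setting them equal: w^2 - 4*w = 0, i.e. w*(w - 4) = 0, so they meet at w = 0, 4.
For w in [0, 4], u = w^2 + 4 is on the left; area = ∫[0,4] (-(w^2 - 4*w)) dw = 32/3.

32/3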